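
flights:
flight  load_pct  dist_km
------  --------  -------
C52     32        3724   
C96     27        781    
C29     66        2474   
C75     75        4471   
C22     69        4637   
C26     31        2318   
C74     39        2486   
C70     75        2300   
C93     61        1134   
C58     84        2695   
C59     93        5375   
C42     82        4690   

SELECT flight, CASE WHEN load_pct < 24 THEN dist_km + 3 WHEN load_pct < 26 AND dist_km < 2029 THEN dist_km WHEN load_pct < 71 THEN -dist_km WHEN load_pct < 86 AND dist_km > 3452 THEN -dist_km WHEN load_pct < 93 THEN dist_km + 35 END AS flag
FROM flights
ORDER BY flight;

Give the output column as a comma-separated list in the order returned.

-4637, -2318, -2474, -4690, -3724, 2730, NULL, 2335, -2486, -4471, -1134, -781

flight=C22: load_pct < 71 → -4637
flight=C26: load_pct < 71 → -2318
flight=C29: load_pct < 71 → -2474
flight=C42: load_pct < 86 AND dist_km > 3452 → -4690
flight=C52: load_pct < 71 → -3724
flight=C58: load_pct < 93 → 2730
flight=C59: (no match → NULL) → NULL
flight=C70: load_pct < 93 → 2335
flight=C74: load_pct < 71 → -2486
flight=C75: load_pct < 86 AND dist_km > 3452 → -4471
flight=C93: load_pct < 71 → -1134
flight=C96: load_pct < 71 → -781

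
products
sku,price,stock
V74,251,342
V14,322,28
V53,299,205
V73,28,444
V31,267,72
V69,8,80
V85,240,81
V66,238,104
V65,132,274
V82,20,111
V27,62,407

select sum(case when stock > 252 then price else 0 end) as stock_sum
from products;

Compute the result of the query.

473

sku=V74: ✓ → 251
sku=V14: ✗
sku=V53: ✗
sku=V73: ✓ → 28
sku=V31: ✗
sku=V69: ✗
sku=V85: ✗
sku=V66: ✗
sku=V65: ✓ → 132
sku=V82: ✗
sku=V27: ✓ → 62
stock_sum = 251 + 28 + 132 + 62 = 473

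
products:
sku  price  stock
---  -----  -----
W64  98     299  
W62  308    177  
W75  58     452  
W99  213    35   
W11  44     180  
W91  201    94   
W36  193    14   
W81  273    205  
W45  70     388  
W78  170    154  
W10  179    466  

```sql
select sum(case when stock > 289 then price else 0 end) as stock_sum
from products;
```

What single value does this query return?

sku=W64: ✓ → 98
sku=W62: ✗
sku=W75: ✓ → 58
sku=W99: ✗
sku=W11: ✗
sku=W91: ✗
sku=W36: ✗
sku=W81: ✗
sku=W45: ✓ → 70
sku=W78: ✗
sku=W10: ✓ → 179
stock_sum = 98 + 58 + 70 + 179 = 405

405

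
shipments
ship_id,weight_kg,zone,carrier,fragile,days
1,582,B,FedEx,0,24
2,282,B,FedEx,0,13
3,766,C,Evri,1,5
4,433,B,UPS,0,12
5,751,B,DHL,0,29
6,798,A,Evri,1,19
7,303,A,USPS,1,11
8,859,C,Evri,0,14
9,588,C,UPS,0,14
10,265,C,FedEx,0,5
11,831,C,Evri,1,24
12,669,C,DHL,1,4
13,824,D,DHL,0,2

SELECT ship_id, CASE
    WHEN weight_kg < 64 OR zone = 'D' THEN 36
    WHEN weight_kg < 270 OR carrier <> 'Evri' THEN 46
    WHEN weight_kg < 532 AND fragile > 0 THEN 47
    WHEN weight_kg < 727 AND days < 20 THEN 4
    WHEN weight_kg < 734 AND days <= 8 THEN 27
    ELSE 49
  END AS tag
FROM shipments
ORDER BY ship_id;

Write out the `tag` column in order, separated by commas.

46, 46, 49, 46, 46, 49, 46, 49, 46, 46, 49, 46, 36

ship_id=1: weight_kg < 270 OR carrier <> 'Evri' → 46
ship_id=2: weight_kg < 270 OR carrier <> 'Evri' → 46
ship_id=3: ELSE → 49
ship_id=4: weight_kg < 270 OR carrier <> 'Evri' → 46
ship_id=5: weight_kg < 270 OR carrier <> 'Evri' → 46
ship_id=6: ELSE → 49
ship_id=7: weight_kg < 270 OR carrier <> 'Evri' → 46
ship_id=8: ELSE → 49
ship_id=9: weight_kg < 270 OR carrier <> 'Evri' → 46
ship_id=10: weight_kg < 270 OR carrier <> 'Evri' → 46
ship_id=11: ELSE → 49
ship_id=12: weight_kg < 270 OR carrier <> 'Evri' → 46
ship_id=13: weight_kg < 64 OR zone = 'D' → 36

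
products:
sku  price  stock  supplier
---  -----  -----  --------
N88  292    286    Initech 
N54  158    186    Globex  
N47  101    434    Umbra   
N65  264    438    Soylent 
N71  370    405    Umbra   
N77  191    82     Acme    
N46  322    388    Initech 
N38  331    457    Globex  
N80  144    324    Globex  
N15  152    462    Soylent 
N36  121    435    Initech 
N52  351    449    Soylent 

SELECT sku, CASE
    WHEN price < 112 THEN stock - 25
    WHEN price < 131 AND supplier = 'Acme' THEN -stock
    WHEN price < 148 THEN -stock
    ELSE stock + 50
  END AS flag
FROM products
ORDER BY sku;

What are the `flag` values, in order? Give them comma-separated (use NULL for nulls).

sku=N15: ELSE → 512
sku=N36: price < 148 → -435
sku=N38: ELSE → 507
sku=N46: ELSE → 438
sku=N47: price < 112 → 409
sku=N52: ELSE → 499
sku=N54: ELSE → 236
sku=N65: ELSE → 488
sku=N71: ELSE → 455
sku=N77: ELSE → 132
sku=N80: price < 148 → -324
sku=N88: ELSE → 336

512, -435, 507, 438, 409, 499, 236, 488, 455, 132, -324, 336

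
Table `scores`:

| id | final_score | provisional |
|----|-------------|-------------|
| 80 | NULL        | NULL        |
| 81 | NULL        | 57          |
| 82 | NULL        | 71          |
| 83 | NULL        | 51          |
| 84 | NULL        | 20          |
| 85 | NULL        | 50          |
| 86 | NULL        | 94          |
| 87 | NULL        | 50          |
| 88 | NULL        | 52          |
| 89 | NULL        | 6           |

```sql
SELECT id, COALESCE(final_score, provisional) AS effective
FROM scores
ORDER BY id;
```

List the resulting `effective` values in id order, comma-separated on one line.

id=80: final_score=NULL, provisional=NULL (all NULL) → NULL
id=81: final_score=NULL, provisional=57 → 57
id=82: final_score=NULL, provisional=71 → 71
id=83: final_score=NULL, provisional=51 → 51
id=84: final_score=NULL, provisional=20 → 20
id=85: final_score=NULL, provisional=50 → 50
id=86: final_score=NULL, provisional=94 → 94
id=87: final_score=NULL, provisional=50 → 50
id=88: final_score=NULL, provisional=52 → 52
id=89: final_score=NULL, provisional=6 → 6

NULL, 57, 71, 51, 20, 50, 94, 50, 52, 6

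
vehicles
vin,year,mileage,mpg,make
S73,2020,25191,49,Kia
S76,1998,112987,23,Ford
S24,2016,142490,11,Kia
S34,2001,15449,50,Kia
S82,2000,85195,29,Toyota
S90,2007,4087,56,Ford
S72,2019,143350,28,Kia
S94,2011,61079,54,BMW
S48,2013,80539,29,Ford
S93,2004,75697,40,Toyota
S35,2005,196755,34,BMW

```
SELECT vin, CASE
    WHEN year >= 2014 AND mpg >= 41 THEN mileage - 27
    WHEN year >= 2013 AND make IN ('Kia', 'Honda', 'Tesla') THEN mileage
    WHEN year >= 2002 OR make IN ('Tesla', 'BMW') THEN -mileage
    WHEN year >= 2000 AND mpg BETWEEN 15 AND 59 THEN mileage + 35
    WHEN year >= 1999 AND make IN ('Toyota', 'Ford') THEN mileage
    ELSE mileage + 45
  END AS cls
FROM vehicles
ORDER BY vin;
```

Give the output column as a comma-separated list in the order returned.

vin=S24: year >= 2013 AND make IN ('Kia', 'Honda', 'Tesla') → 142490
vin=S34: year >= 2000 AND mpg BETWEEN 15 AND 59 → 15484
vin=S35: year >= 2002 OR make IN ('Tesla', 'BMW') → -196755
vin=S48: year >= 2002 OR make IN ('Tesla', 'BMW') → -80539
vin=S72: year >= 2013 AND make IN ('Kia', 'Honda', 'Tesla') → 143350
vin=S73: year >= 2014 AND mpg >= 41 → 25164
vin=S76: ELSE → 113032
vin=S82: year >= 2000 AND mpg BETWEEN 15 AND 59 → 85230
vin=S90: year >= 2002 OR make IN ('Tesla', 'BMW') → -4087
vin=S93: year >= 2002 OR make IN ('Tesla', 'BMW') → -75697
vin=S94: year >= 2002 OR make IN ('Tesla', 'BMW') → -61079

142490, 15484, -196755, -80539, 143350, 25164, 113032, 85230, -4087, -75697, -61079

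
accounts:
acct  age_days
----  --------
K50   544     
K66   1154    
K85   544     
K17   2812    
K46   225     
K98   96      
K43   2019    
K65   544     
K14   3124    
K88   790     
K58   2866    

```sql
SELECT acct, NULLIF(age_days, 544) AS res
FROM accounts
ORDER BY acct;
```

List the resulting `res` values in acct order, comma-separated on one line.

acct=K14: age_days=3124 vs 544: differ → 3124
acct=K17: age_days=2812 vs 544: differ → 2812
acct=K43: age_days=2019 vs 544: differ → 2019
acct=K46: age_days=225 vs 544: differ → 225
acct=K50: age_days=544 vs 544: equal → NULL
acct=K58: age_days=2866 vs 544: differ → 2866
acct=K65: age_days=544 vs 544: equal → NULL
acct=K66: age_days=1154 vs 544: differ → 1154
acct=K85: age_days=544 vs 544: equal → NULL
acct=K88: age_days=790 vs 544: differ → 790
acct=K98: age_days=96 vs 544: differ → 96

3124, 2812, 2019, 225, NULL, 2866, NULL, 1154, NULL, 790, 96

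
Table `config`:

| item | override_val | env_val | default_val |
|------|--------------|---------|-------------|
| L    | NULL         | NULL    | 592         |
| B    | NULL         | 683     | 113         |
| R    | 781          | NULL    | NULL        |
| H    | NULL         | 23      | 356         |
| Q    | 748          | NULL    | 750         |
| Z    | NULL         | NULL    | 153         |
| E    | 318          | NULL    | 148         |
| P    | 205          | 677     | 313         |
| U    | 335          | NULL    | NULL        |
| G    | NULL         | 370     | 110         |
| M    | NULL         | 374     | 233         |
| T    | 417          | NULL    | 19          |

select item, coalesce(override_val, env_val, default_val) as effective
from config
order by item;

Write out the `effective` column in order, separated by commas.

item=B: override_val=NULL, env_val=683 → 683
item=E: override_val=318 → 318
item=G: override_val=NULL, env_val=370 → 370
item=H: override_val=NULL, env_val=23 → 23
item=L: override_val=NULL, env_val=NULL, default_val=592 → 592
item=M: override_val=NULL, env_val=374 → 374
item=P: override_val=205 → 205
item=Q: override_val=748 → 748
item=R: override_val=781 → 781
item=T: override_val=417 → 417
item=U: override_val=335 → 335
item=Z: override_val=NULL, env_val=NULL, default_val=153 → 153

683, 318, 370, 23, 592, 374, 205, 748, 781, 417, 335, 153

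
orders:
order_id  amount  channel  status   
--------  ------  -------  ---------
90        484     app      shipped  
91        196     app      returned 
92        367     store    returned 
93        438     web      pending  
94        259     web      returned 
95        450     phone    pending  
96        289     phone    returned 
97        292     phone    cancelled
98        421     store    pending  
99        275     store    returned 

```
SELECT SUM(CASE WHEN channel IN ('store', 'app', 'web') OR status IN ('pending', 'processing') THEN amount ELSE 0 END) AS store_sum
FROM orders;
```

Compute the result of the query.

order_id=90: ✓ → 484
order_id=91: ✓ → 196
order_id=92: ✓ → 367
order_id=93: ✓ → 438
order_id=94: ✓ → 259
order_id=95: ✓ → 450
order_id=96: ✗
order_id=97: ✗
order_id=98: ✓ → 421
order_id=99: ✓ → 275
store_sum = 484 + 196 + 367 + 438 + 259 + 450 + 421 + 275 = 2890

2890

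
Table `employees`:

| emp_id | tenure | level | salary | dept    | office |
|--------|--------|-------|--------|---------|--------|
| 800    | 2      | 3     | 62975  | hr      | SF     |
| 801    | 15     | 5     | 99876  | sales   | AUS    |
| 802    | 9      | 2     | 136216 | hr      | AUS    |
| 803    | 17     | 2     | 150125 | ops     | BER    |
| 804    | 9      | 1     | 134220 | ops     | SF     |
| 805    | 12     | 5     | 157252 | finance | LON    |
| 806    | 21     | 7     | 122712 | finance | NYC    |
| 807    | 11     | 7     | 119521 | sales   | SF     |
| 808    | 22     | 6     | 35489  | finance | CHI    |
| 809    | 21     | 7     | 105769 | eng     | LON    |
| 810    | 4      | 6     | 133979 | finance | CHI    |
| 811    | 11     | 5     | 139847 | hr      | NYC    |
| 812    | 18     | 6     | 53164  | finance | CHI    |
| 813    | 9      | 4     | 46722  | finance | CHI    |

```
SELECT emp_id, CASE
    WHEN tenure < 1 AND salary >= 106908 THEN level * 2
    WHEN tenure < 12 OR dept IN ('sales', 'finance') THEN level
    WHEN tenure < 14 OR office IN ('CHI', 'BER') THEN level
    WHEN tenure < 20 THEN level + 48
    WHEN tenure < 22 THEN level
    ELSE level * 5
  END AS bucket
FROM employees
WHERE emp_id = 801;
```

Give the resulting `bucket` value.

5

emp_id = 801: tenure=15, level=5, salary=99876, dept=sales, office=AUS.
tenure < 1 AND salary >= 106908 → false
tenure < 12 OR dept IN ('sales', 'finance') → true → 5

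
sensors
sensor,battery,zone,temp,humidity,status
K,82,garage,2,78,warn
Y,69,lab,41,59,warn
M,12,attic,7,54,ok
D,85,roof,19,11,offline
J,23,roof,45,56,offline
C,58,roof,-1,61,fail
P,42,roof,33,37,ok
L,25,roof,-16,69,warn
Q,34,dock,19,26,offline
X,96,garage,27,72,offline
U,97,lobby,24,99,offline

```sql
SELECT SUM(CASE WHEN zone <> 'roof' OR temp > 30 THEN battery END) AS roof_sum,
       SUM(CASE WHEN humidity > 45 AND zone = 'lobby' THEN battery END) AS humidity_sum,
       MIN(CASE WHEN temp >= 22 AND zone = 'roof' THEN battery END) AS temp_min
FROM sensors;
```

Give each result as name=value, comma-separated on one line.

[roof_sum: zone <> 'roof' OR temp > 30]
sensor=K: ✓ → 82
sensor=Y: ✓ → 69
sensor=M: ✓ → 12
sensor=D: ✗
sensor=J: ✓ → 23
sensor=C: ✗
sensor=P: ✓ → 42
sensor=L: ✗
sensor=Q: ✓ → 34
sensor=X: ✓ → 96
sensor=U: ✓ → 97
roof_sum = 82 + 69 + 12 + 23 + 42 + 34 + 96 + 97 = 455
—
[humidity_sum: humidity > 45 AND zone = 'lobby']
sensor=K: ✗
sensor=Y: ✗
sensor=M: ✗
sensor=D: ✗
sensor=J: ✗
sensor=C: ✗
sensor=P: ✗
sensor=L: ✗
sensor=Q: ✗
sensor=X: ✗
sensor=U: ✓ → 97
humidity_sum = 97
—
[temp_min: temp >= 22 AND zone = 'roof']
sensor=K: ✗
sensor=Y: ✗
sensor=M: ✗
sensor=D: ✗
sensor=J: ✓ → 23
sensor=C: ✗
sensor=P: ✓ → 42
sensor=L: ✗
sensor=Q: ✗
sensor=X: ✗
sensor=U: ✗
temp_min = MIN(23, 42) = 23

roof_sum=455, humidity_sum=97, temp_min=23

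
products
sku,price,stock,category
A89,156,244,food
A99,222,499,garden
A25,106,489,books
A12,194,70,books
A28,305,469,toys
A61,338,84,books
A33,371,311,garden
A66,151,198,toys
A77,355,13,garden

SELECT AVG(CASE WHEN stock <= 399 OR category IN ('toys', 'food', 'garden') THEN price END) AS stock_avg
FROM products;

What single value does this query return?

261.5

sku=A89: ✓ → 156
sku=A99: ✓ → 222
sku=A25: ✗
sku=A12: ✓ → 194
sku=A28: ✓ → 305
sku=A61: ✓ → 338
sku=A33: ✓ → 371
sku=A66: ✓ → 151
sku=A77: ✓ → 355
stock_avg = (156 + 222 + 194 + 305 + 338 + 371 + 151 + 355) / 8 = 261.5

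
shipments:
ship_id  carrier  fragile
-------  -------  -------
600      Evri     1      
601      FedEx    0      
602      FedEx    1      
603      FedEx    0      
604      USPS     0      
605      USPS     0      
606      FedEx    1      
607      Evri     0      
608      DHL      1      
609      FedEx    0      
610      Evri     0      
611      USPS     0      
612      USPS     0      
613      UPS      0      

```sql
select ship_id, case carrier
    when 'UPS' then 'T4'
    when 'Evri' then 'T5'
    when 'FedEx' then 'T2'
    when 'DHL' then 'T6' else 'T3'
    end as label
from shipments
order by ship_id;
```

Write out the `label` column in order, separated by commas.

ship_id=600: carrier='Evri' → T5
ship_id=601: carrier='FedEx' → T2
ship_id=602: carrier='FedEx' → T2
ship_id=603: carrier='FedEx' → T2
ship_id=604: ELSE → T3
ship_id=605: ELSE → T3
ship_id=606: carrier='FedEx' → T2
ship_id=607: carrier='Evri' → T5
ship_id=608: carrier='DHL' → T6
ship_id=609: carrier='FedEx' → T2
ship_id=610: carrier='Evri' → T5
ship_id=611: ELSE → T3
ship_id=612: ELSE → T3
ship_id=613: carrier='UPS' → T4

T5, T2, T2, T2, T3, T3, T2, T5, T6, T2, T5, T3, T3, T4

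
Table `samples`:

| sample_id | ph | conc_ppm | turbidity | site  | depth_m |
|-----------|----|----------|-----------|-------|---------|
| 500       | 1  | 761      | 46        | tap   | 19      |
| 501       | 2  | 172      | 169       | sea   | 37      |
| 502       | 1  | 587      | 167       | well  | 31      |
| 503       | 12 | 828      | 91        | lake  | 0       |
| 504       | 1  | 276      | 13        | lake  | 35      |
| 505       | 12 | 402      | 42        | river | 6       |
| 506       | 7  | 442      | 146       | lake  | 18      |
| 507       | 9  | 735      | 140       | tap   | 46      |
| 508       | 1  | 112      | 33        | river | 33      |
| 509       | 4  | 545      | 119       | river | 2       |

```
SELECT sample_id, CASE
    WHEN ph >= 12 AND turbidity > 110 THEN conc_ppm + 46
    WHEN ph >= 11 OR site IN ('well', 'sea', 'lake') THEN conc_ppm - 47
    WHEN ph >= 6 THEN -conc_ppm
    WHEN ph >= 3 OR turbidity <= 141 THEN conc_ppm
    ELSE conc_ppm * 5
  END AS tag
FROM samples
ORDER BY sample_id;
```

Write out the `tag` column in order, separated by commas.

761, 125, 540, 781, 229, 355, 395, -735, 112, 545

sample_id=500: ph >= 3 OR turbidity <= 141 → 761
sample_id=501: ph >= 11 OR site IN ('well', 'sea', 'lake') → 125
sample_id=502: ph >= 11 OR site IN ('well', 'sea', 'lake') → 540
sample_id=503: ph >= 11 OR site IN ('well', 'sea', 'lake') → 781
sample_id=504: ph >= 11 OR site IN ('well', 'sea', 'lake') → 229
sample_id=505: ph >= 11 OR site IN ('well', 'sea', 'lake') → 355
sample_id=506: ph >= 11 OR site IN ('well', 'sea', 'lake') → 395
sample_id=507: ph >= 6 → -735
sample_id=508: ph >= 3 OR turbidity <= 141 → 112
sample_id=509: ph >= 3 OR turbidity <= 141 → 545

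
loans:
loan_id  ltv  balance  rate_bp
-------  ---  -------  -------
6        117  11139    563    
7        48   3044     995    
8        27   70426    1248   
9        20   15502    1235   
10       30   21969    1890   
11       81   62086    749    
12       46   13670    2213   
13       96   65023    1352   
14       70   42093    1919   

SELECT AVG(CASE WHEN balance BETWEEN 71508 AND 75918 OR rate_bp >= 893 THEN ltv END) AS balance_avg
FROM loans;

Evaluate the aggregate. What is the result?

loan_id=6: ✗
loan_id=7: ✓ → 48
loan_id=8: ✓ → 27
loan_id=9: ✓ → 20
loan_id=10: ✓ → 30
loan_id=11: ✗
loan_id=12: ✓ → 46
loan_id=13: ✓ → 96
loan_id=14: ✓ → 70
balance_avg = (48 + 27 + 20 + 30 + 46 + 96 + 70) / 7 = 48.1428571429

48.1428571429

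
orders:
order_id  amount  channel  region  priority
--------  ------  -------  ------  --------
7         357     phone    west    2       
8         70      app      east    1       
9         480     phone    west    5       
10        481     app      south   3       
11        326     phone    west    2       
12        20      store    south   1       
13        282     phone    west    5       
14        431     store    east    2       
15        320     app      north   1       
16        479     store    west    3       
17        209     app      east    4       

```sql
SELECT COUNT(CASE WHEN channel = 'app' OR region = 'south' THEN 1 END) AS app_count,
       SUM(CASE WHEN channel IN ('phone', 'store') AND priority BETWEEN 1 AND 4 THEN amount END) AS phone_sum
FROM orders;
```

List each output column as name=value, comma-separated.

app_count=5, phone_sum=1613

[app_count: channel = 'app' OR region = 'south']
order_id=7: ✗
order_id=8: ✓ → 1
order_id=9: ✗
order_id=10: ✓ → 1
order_id=11: ✗
order_id=12: ✓ → 1
order_id=13: ✗
order_id=14: ✗
order_id=15: ✓ → 1
order_id=16: ✗
order_id=17: ✓ → 1
app_count = COUNT(1, 1, 1, 1, 1) = 5
—
[phone_sum: channel IN ('phone', 'store') AND priority BETWEEN 1 AND 4]
order_id=7: ✓ → 357
order_id=8: ✗
order_id=9: ✗
order_id=10: ✗
order_id=11: ✓ → 326
order_id=12: ✓ → 20
order_id=13: ✗
order_id=14: ✓ → 431
order_id=15: ✗
order_id=16: ✓ → 479
order_id=17: ✗
phone_sum = 357 + 326 + 20 + 431 + 479 = 1613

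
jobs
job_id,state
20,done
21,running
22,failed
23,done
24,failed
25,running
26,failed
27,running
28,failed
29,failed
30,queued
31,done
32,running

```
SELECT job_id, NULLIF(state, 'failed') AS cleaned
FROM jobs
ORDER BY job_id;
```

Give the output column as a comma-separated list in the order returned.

done, running, NULL, done, NULL, running, NULL, running, NULL, NULL, queued, done, running

job_id=20: state=done vs failed: differ → done
job_id=21: state=running vs failed: differ → running
job_id=22: state=failed vs failed: equal → NULL
job_id=23: state=done vs failed: differ → done
job_id=24: state=failed vs failed: equal → NULL
job_id=25: state=running vs failed: differ → running
job_id=26: state=failed vs failed: equal → NULL
job_id=27: state=running vs failed: differ → running
job_id=28: state=failed vs failed: equal → NULL
job_id=29: state=failed vs failed: equal → NULL
job_id=30: state=queued vs failed: differ → queued
job_id=31: state=done vs failed: differ → done
job_id=32: state=running vs failed: differ → running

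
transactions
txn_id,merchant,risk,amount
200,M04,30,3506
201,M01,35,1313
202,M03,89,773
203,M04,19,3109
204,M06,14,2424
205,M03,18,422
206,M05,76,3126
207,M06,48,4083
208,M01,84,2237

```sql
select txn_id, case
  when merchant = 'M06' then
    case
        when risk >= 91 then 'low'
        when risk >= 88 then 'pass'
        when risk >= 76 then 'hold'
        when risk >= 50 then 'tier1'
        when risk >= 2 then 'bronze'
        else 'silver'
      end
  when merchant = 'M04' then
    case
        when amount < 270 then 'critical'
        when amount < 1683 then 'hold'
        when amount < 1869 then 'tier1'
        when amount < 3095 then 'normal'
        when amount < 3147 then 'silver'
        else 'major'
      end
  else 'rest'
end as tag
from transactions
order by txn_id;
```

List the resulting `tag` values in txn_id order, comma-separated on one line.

txn_id=200: merchant='M04' → inner[ELSE] → major
txn_id=201: merchant='M01' → outer ELSE → rest
txn_id=202: merchant='M03' → outer ELSE → rest
txn_id=203: merchant='M04' → inner[amount < 3147] → silver
txn_id=204: merchant='M06' → inner[risk >= 2] → bronze
txn_id=205: merchant='M03' → outer ELSE → rest
txn_id=206: merchant='M05' → outer ELSE → rest
txn_id=207: merchant='M06' → inner[risk >= 2] → bronze
txn_id=208: merchant='M01' → outer ELSE → rest

major, rest, rest, silver, bronze, rest, rest, bronze, rest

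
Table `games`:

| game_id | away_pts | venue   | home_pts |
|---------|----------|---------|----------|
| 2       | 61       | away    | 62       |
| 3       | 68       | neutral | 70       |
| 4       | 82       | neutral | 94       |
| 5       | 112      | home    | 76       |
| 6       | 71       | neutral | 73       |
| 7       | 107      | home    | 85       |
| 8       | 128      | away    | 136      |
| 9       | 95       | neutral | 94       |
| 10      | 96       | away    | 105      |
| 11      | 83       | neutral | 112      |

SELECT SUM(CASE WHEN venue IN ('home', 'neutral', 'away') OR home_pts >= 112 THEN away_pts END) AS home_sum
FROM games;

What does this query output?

game_id=2: ✓ → 61
game_id=3: ✓ → 68
game_id=4: ✓ → 82
game_id=5: ✓ → 112
game_id=6: ✓ → 71
game_id=7: ✓ → 107
game_id=8: ✓ → 128
game_id=9: ✓ → 95
game_id=10: ✓ → 96
game_id=11: ✓ → 83
home_sum = 61 + 68 + 82 + 112 + 71 + 107 + 128 + 95 + 96 + 83 = 903

903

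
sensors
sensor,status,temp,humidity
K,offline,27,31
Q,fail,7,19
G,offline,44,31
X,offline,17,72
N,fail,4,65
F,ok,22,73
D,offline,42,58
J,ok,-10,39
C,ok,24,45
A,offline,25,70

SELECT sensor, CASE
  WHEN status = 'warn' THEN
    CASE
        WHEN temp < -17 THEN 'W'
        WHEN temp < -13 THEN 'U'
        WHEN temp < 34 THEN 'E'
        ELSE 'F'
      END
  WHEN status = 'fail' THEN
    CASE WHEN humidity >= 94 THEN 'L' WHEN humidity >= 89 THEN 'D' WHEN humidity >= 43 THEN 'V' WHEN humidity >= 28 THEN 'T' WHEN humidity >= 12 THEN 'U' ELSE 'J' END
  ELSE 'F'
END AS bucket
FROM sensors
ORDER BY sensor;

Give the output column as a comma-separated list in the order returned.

F, F, F, F, F, F, F, V, U, F

sensor=A: status='offline' → outer ELSE → F
sensor=C: status='ok' → outer ELSE → F
sensor=D: status='offline' → outer ELSE → F
sensor=F: status='ok' → outer ELSE → F
sensor=G: status='offline' → outer ELSE → F
sensor=J: status='ok' → outer ELSE → F
sensor=K: status='offline' → outer ELSE → F
sensor=N: status='fail' → inner[humidity >= 43] → V
sensor=Q: status='fail' → inner[humidity >= 12] → U
sensor=X: status='offline' → outer ELSE → F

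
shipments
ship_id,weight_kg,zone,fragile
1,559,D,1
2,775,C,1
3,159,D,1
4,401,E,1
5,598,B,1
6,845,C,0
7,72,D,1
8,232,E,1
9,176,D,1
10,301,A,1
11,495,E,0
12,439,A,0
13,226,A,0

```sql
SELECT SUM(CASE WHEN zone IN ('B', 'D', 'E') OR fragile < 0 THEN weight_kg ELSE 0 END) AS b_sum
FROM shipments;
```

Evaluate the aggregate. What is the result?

ship_id=1: ✓ → 559
ship_id=2: ✗
ship_id=3: ✓ → 159
ship_id=4: ✓ → 401
ship_id=5: ✓ → 598
ship_id=6: ✗
ship_id=7: ✓ → 72
ship_id=8: ✓ → 232
ship_id=9: ✓ → 176
ship_id=10: ✗
ship_id=11: ✓ → 495
ship_id=12: ✗
ship_id=13: ✗
b_sum = 559 + 159 + 401 + 598 + 72 + 232 + 176 + 495 = 2692

2692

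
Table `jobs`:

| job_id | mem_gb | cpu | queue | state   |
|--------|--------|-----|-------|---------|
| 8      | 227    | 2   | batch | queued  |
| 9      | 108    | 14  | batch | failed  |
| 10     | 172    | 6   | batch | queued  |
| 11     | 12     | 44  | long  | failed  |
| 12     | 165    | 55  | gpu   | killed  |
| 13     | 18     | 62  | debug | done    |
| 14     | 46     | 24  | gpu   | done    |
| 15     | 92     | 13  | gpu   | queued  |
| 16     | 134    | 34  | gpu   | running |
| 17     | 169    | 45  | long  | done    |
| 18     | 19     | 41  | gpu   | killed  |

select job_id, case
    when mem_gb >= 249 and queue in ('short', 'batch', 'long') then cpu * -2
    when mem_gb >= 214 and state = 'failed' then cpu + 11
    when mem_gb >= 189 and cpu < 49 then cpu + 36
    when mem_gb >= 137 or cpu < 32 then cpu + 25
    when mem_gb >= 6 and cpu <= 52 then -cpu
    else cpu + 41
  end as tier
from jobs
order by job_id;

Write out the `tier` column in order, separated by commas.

38, 39, 31, -44, 80, 103, 49, 38, -34, 70, -41

job_id=8: mem_gb >= 189 and cpu < 49 → 38
job_id=9: mem_gb >= 137 or cpu < 32 → 39
job_id=10: mem_gb >= 137 or cpu < 32 → 31
job_id=11: mem_gb >= 6 and cpu <= 52 → -44
job_id=12: mem_gb >= 137 or cpu < 32 → 80
job_id=13: ELSE → 103
job_id=14: mem_gb >= 137 or cpu < 32 → 49
job_id=15: mem_gb >= 137 or cpu < 32 → 38
job_id=16: mem_gb >= 6 and cpu <= 52 → -34
job_id=17: mem_gb >= 137 or cpu < 32 → 70
job_id=18: mem_gb >= 6 and cpu <= 52 → -41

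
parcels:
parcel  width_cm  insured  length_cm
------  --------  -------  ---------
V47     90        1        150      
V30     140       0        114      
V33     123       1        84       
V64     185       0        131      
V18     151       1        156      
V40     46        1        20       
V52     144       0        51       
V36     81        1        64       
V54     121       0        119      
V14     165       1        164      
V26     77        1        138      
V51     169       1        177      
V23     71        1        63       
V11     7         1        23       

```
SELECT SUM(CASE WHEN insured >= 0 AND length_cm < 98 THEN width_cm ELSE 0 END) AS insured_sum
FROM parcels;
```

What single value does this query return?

parcel=V47: ✗
parcel=V30: ✗
parcel=V33: ✓ → 123
parcel=V64: ✗
parcel=V18: ✗
parcel=V40: ✓ → 46
parcel=V52: ✓ → 144
parcel=V36: ✓ → 81
parcel=V54: ✗
parcel=V14: ✗
parcel=V26: ✗
parcel=V51: ✗
parcel=V23: ✓ → 71
parcel=V11: ✓ → 7
insured_sum = 123 + 46 + 144 + 81 + 71 + 7 = 472

472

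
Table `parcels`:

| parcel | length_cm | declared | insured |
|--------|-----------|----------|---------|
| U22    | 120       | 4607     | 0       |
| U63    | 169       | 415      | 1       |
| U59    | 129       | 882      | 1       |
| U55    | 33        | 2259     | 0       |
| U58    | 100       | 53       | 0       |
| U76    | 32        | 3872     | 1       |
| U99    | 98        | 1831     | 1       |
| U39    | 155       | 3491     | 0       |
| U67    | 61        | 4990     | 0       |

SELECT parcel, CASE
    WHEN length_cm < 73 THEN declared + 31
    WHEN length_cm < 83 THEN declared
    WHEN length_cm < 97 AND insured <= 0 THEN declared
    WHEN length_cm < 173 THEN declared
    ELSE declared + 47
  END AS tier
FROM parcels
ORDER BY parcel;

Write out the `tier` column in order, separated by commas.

parcel=U22: length_cm < 173 → 4607
parcel=U39: length_cm < 173 → 3491
parcel=U55: length_cm < 73 → 2290
parcel=U58: length_cm < 173 → 53
parcel=U59: length_cm < 173 → 882
parcel=U63: length_cm < 173 → 415
parcel=U67: length_cm < 73 → 5021
parcel=U76: length_cm < 73 → 3903
parcel=U99: length_cm < 173 → 1831

4607, 3491, 2290, 53, 882, 415, 5021, 3903, 1831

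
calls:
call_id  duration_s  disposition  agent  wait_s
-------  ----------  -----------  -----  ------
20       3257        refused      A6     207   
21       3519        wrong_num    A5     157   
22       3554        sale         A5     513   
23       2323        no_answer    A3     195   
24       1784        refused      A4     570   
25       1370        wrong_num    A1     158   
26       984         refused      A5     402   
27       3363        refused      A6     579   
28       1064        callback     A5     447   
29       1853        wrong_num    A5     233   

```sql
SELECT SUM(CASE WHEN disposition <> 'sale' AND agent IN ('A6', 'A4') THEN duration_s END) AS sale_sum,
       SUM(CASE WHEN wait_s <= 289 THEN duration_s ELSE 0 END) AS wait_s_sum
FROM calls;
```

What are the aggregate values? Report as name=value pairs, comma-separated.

sale_sum=8404, wait_s_sum=12322

[sale_sum: disposition <> 'sale' AND agent IN ('A6', 'A4')]
call_id=20: ✓ → 3257
call_id=21: ✗
call_id=22: ✗
call_id=23: ✗
call_id=24: ✓ → 1784
call_id=25: ✗
call_id=26: ✗
call_id=27: ✓ → 3363
call_id=28: ✗
call_id=29: ✗
sale_sum = 3257 + 1784 + 3363 = 8404
—
[wait_s_sum: wait_s <= 289]
call_id=20: ✓ → 3257
call_id=21: ✓ → 3519
call_id=22: ✗
call_id=23: ✓ → 2323
call_id=24: ✗
call_id=25: ✓ → 1370
call_id=26: ✗
call_id=27: ✗
call_id=28: ✗
call_id=29: ✓ → 1853
wait_s_sum = 3257 + 3519 + 2323 + 1370 + 1853 = 12322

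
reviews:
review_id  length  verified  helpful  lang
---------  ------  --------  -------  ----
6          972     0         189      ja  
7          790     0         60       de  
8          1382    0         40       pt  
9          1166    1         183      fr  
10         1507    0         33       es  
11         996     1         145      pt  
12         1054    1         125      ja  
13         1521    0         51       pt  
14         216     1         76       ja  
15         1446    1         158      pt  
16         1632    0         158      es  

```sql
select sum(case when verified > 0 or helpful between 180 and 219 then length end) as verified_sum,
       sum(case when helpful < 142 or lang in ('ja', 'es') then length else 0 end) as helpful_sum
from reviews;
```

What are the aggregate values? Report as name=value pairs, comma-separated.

verified_sum=5850, helpful_sum=9074

[verified_sum: verified > 0 or helpful between 180 and 219]
review_id=6: ✓ → 972
review_id=7: ✗
review_id=8: ✗
review_id=9: ✓ → 1166
review_id=10: ✗
review_id=11: ✓ → 996
review_id=12: ✓ → 1054
review_id=13: ✗
review_id=14: ✓ → 216
review_id=15: ✓ → 1446
review_id=16: ✗
verified_sum = 972 + 1166 + 996 + 1054 + 216 + 1446 = 5850
—
[helpful_sum: helpful < 142 or lang in ('ja', 'es')]
review_id=6: ✓ → 972
review_id=7: ✓ → 790
review_id=8: ✓ → 1382
review_id=9: ✗
review_id=10: ✓ → 1507
review_id=11: ✗
review_id=12: ✓ → 1054
review_id=13: ✓ → 1521
review_id=14: ✓ → 216
review_id=15: ✗
review_id=16: ✓ → 1632
helpful_sum = 972 + 790 + 1382 + 1507 + 1054 + 1521 + 216 + 1632 = 9074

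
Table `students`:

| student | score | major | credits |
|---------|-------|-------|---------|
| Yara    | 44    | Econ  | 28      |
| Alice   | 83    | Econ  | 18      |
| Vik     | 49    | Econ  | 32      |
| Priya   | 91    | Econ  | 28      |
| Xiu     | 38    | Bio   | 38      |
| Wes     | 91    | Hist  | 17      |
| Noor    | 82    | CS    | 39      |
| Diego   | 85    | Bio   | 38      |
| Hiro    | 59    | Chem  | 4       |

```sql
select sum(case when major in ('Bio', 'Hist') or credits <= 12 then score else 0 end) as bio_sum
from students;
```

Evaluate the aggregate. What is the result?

273

student=Yara: ✗
student=Alice: ✗
student=Vik: ✗
student=Priya: ✗
student=Xiu: ✓ → 38
student=Wes: ✓ → 91
student=Noor: ✗
student=Diego: ✓ → 85
student=Hiro: ✓ → 59
bio_sum = 38 + 91 + 85 + 59 = 273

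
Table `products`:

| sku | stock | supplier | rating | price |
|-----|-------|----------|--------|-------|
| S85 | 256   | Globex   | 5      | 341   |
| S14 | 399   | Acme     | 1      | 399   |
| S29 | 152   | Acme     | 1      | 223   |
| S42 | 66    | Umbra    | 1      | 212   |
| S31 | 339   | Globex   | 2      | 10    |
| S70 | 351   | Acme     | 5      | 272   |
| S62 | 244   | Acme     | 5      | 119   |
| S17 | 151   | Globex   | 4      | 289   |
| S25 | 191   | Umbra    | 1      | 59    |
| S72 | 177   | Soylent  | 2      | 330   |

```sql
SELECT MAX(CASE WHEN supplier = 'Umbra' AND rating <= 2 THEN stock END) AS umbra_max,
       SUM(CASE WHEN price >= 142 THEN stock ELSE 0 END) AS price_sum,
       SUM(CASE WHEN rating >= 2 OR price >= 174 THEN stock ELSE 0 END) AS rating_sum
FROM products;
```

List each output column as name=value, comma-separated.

[umbra_max: supplier = 'Umbra' AND rating <= 2]
sku=S85: ✗
sku=S14: ✗
sku=S29: ✗
sku=S42: ✓ → 66
sku=S31: ✗
sku=S70: ✗
sku=S62: ✗
sku=S17: ✗
sku=S25: ✓ → 191
sku=S72: ✗
umbra_max = MAX(66, 191) = 191
—
[price_sum: price >= 142]
sku=S85: ✓ → 256
sku=S14: ✓ → 399
sku=S29: ✓ → 152
sku=S42: ✓ → 66
sku=S31: ✗
sku=S70: ✓ → 351
sku=S62: ✗
sku=S17: ✓ → 151
sku=S25: ✗
sku=S72: ✓ → 177
price_sum = 256 + 399 + 152 + 66 + 351 + 151 + 177 = 1552
—
[rating_sum: rating >= 2 OR price >= 174]
sku=S85: ✓ → 256
sku=S14: ✓ → 399
sku=S29: ✓ → 152
sku=S42: ✓ → 66
sku=S31: ✓ → 339
sku=S70: ✓ → 351
sku=S62: ✓ → 244
sku=S17: ✓ → 151
sku=S25: ✗
sku=S72: ✓ → 177
rating_sum = 256 + 399 + 152 + 66 + 339 + 351 + 244 + 151 + 177 = 2135

umbra_max=191, price_sum=1552, rating_sum=2135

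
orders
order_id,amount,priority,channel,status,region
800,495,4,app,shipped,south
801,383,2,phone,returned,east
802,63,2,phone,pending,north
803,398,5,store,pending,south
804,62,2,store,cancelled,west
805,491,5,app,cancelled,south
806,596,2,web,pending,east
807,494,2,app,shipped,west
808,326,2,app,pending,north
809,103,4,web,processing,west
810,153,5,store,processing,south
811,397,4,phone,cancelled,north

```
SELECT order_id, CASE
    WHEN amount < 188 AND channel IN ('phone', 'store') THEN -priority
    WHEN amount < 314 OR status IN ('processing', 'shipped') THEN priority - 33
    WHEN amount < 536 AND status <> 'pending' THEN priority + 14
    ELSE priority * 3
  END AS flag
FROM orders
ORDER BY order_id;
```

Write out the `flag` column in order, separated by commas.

-29, 16, -2, 15, -2, 19, 6, -31, 6, -29, -5, 18

order_id=800: amount < 314 OR status IN ('processing', 'shipped') → -29
order_id=801: amount < 536 AND status <> 'pending' → 16
order_id=802: amount < 188 AND channel IN ('phone', 'store') → -2
order_id=803: ELSE → 15
order_id=804: amount < 188 AND channel IN ('phone', 'store') → -2
order_id=805: amount < 536 AND status <> 'pending' → 19
order_id=806: ELSE → 6
order_id=807: amount < 314 OR status IN ('processing', 'shipped') → -31
order_id=808: ELSE → 6
order_id=809: amount < 314 OR status IN ('processing', 'shipped') → -29
order_id=810: amount < 188 AND channel IN ('phone', 'store') → -5
order_id=811: amount < 536 AND status <> 'pending' → 18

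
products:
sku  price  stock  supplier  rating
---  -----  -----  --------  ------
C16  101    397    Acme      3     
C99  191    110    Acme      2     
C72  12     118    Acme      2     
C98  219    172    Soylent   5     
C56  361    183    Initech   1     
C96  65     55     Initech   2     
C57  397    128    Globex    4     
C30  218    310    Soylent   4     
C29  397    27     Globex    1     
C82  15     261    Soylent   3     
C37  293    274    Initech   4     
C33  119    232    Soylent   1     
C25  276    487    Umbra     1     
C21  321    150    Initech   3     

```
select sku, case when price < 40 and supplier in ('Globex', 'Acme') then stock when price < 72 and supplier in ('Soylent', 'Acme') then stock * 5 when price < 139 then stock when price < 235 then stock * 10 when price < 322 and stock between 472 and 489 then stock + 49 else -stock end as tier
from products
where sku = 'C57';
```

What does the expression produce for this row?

-128

sku = C57: price=397, stock=128, supplier=Globex, rating=4.
price < 40 and supplier in ('Globex', 'Acme') → false
price < 72 and supplier in ('Soylent', 'Acme') → false
price < 139 → false
price < 235 → false
price < 322 and stock between 472 and 489 → false
No prior WHEN matched → ELSE → -128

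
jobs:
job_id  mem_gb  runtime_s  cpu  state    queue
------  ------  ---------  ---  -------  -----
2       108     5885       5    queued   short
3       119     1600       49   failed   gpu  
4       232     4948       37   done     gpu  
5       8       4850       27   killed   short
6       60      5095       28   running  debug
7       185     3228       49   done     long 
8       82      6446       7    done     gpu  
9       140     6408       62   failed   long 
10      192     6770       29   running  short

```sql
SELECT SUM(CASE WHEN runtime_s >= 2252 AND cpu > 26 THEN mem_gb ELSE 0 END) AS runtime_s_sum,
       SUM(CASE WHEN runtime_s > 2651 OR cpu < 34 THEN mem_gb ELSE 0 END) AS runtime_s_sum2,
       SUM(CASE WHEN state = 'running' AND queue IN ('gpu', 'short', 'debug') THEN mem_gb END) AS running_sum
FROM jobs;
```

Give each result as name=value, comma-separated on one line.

[runtime_s_sum: runtime_s >= 2252 AND cpu > 26]
job_id=2: ✗
job_id=3: ✗
job_id=4: ✓ → 232
job_id=5: ✓ → 8
job_id=6: ✓ → 60
job_id=7: ✓ → 185
job_id=8: ✗
job_id=9: ✓ → 140
job_id=10: ✓ → 192
runtime_s_sum = 232 + 8 + 60 + 185 + 140 + 192 = 817
—
[runtime_s_sum2: runtime_s > 2651 OR cpu < 34]
job_id=2: ✓ → 108
job_id=3: ✗
job_id=4: ✓ → 232
job_id=5: ✓ → 8
job_id=6: ✓ → 60
job_id=7: ✓ → 185
job_id=8: ✓ → 82
job_id=9: ✓ → 140
job_id=10: ✓ → 192
runtime_s_sum2 = 108 + 232 + 8 + 60 + 185 + 82 + 140 + 192 = 1007
—
[running_sum: state = 'running' AND queue IN ('gpu', 'short', 'debug')]
job_id=2: ✗
job_id=3: ✗
job_id=4: ✗
job_id=5: ✗
job_id=6: ✓ → 60
job_id=7: ✗
job_id=8: ✗
job_id=9: ✗
job_id=10: ✓ → 192
running_sum = 60 + 192 = 252

runtime_s_sum=817, runtime_s_sum2=1007, running_sum=252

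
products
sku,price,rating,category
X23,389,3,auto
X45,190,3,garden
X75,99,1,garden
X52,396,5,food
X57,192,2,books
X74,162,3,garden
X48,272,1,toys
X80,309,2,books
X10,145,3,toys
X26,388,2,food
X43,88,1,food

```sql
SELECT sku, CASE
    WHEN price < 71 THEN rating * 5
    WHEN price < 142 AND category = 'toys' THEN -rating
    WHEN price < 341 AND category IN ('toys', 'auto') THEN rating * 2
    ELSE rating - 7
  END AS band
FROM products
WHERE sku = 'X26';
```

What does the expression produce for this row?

-5

sku = X26: price=388, rating=2, category=food.
price < 71 → false
price < 142 AND category = 'toys' → false
price < 341 AND category IN ('toys', 'auto') → false
No prior WHEN matched → ELSE → -5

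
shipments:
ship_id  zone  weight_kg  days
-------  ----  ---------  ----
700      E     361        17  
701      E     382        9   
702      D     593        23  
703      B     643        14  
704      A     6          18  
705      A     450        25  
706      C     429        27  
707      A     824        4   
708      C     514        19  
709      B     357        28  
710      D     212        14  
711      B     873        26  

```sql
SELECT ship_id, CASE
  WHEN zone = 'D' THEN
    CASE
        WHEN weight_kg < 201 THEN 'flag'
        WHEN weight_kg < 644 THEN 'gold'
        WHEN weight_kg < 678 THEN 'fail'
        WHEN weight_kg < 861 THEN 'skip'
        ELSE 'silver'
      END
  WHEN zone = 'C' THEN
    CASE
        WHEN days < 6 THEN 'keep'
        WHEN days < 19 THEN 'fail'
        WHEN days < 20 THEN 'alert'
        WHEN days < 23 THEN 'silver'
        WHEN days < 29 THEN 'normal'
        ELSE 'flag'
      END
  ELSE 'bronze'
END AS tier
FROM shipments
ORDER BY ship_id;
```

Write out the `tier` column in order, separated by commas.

bronze, bronze, gold, bronze, bronze, bronze, normal, bronze, alert, bronze, gold, bronze

ship_id=700: zone='E' → outer ELSE → bronze
ship_id=701: zone='E' → outer ELSE → bronze
ship_id=702: zone='D' → inner[weight_kg < 644] → gold
ship_id=703: zone='B' → outer ELSE → bronze
ship_id=704: zone='A' → outer ELSE → bronze
ship_id=705: zone='A' → outer ELSE → bronze
ship_id=706: zone='C' → inner[days < 29] → normal
ship_id=707: zone='A' → outer ELSE → bronze
ship_id=708: zone='C' → inner[days < 20] → alert
ship_id=709: zone='B' → outer ELSE → bronze
ship_id=710: zone='D' → inner[weight_kg < 644] → gold
ship_id=711: zone='B' → outer ELSE → bronze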